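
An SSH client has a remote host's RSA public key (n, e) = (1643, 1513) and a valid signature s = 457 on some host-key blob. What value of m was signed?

s^2 ≡ 457^2 = 208849 ≡ 188
s^4 ≡ 188^2 = 35344 ≡ 841
s^8 ≡ 841^2 = 707281 ≡ 791
s^16 ≡ 791^2 = 625681 ≡ 1341
s^32 ≡ 1341^2 = 1798281 ≡ 839
s^64 ≡ 839^2 = 703921 ≡ 717
s^128 ≡ 717^2 = 514089 ≡ 1473
s^256 ≡ 1473^2 = 2169729 ≡ 969
s^512 ≡ 969^2 = 938961 ≡ 808
s^1024 ≡ 808^2 = 652864 ≡ 593
1513 = 1024 + 256 + 128 + 64 + 32 + 8 + 1, so s^1513 ≡ 593·969·1473·717·839·791·457 ≡ 511 (mod 1643)

511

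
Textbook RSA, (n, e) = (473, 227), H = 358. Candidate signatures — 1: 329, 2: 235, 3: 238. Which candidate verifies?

Candidate 1: Squares mod 473: 329^1≡329, 329^2≡397, 329^4≡100, 329^8≡67, 329^16≡232, 329^32≡375, 329^64≡144, 329^128≡397; 227 = 128 + 64 + 32 + 2 + 1, so 329^227 ≡ 397·144·375·397·329 ≡ 175 (mod 473)
Candidate 2: Squares mod 473: 235^1≡235, 235^2≡357, 235^4≡212, 235^8≡9, 235^16≡81, 235^32≡412, 235^64≡410, 235^128≡185; 227 = 128 + 64 + 32 + 2 + 1, so 235^227 ≡ 185·410·412·357·235 ≡ 115 (mod 473)
Candidate 3: Squares mod 473: 238^1≡238, 238^2≡357, 238^4≡212, 238^8≡9, 238^16≡81, 238^32≡412, 238^64≡410, 238^128≡185; 227 = 128 + 64 + 32 + 2 + 1, so 238^227 ≡ 185·410·412·357·238 ≡ 358 (mod 473)
  → matches H = 358

3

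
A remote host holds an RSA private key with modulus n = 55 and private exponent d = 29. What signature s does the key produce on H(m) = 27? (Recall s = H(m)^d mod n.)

42

Squares mod 55: (H(m))^1≡27, (H(m))^2≡14, (H(m))^4≡31, (H(m))^8≡26, (H(m))^16≡16
29 = 16 + 8 + 4 + 1, so (H(m))^29 ≡ 16·26·31·27 ≡ 42 (mod 55)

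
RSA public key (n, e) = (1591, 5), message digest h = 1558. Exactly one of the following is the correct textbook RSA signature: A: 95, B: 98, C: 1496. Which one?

A

Candidate A: Squares mod 1591: 95^1≡95, 95^2≡1070, 95^4≡971; 5 = 4 + 1, so 95^5 ≡ 971·95 ≡ 1558 (mod 1591)
  → matches h = 1558
Candidate B: Squares mod 1591: 98^1≡98, 98^2≡58, 98^4≡182; 5 = 4 + 1, so 98^5 ≡ 182·98 ≡ 335 (mod 1591)
Candidate C: Squares mod 1591: 1496^1≡1496, 1496^2≡1070, 1496^4≡971; 5 = 4 + 1, so 1496^5 ≡ 971·1496 ≡ 33 (mod 1591)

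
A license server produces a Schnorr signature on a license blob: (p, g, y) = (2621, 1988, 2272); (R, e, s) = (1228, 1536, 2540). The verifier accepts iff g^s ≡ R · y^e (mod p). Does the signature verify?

g^s mod p:
1988^2 = 3952144 ≡ 2297
1988^4 ≡ 2297^2 = 5276209 ≡ 136
1988^8 ≡ 136^2 = 18496 ≡ 149
1988^16 ≡ 149^2 = 22201 ≡ 1233
1988^32 ≡ 1233^2 = 1520289 ≡ 109
1988^64 ≡ 109^2 = 11881 ≡ 1397
1988^128 ≡ 1397^2 = 1951609 ≡ 1585
1988^256 ≡ 1585^2 = 2512225 ≡ 1307
1988^512 ≡ 1307^2 = 1708249 ≡ 1978
1988^1024 ≡ 1978^2 = 3912484 ≡ 1952
1988^2048 ≡ 1952^2 = 3810304 ≡ 1991
2540 = 2048 + 256 + 128 + 64 + 32 + 8 + 4, so 1988^2540 ≡ 1991·1307·1585·1397·109·149·136 ≡ 2595 (mod 2621)
R · y^e mod p:
2272^2 = 5161984 ≡ 1235
2272^4 ≡ 1235^2 = 1525225 ≡ 2424
2272^8 ≡ 2424^2 = 5875776 ≡ 2115
2272^16 ≡ 2115^2 = 4473225 ≡ 1799
2272^32 ≡ 1799^2 = 3236401 ≡ 2087
2272^64 ≡ 2087^2 = 4355569 ≡ 2088
2272^128 ≡ 2088^2 = 4359744 ≡ 1021
2272^256 ≡ 1021^2 = 1042441 ≡ 1904
2272^512 ≡ 1904^2 = 3625216 ≡ 373
2272^1024 ≡ 373^2 = 139129 ≡ 216
1536 = 1024 + 512, so 2272^1536 ≡ 216·373 ≡ 1938 (mod 2621)
1228·1938 = 2379864 ≡ 2617 (mod 2621)
2595 ≠ 2617; the check fails.

does not verify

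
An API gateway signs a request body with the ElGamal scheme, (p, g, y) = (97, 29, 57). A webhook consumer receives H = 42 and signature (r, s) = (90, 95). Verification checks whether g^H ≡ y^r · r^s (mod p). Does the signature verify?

Left side g^H mod p:
29^2 = 841 ≡ 65
29^4 ≡ 65^2 = 4225 ≡ 54
29^8 ≡ 54^2 = 2916 ≡ 6
29^16 ≡ 6^2 = 36
29^32 ≡ 36^2 = 1296 ≡ 35
42 = 32 + 8 + 2, so 29^42 ≡ 35·6·65 ≡ 70 (mod 97)
Right side y^r · r^s mod p:
57^2 = 3249 ≡ 48
57^4 ≡ 48^2 = 2304 ≡ 73
57^8 ≡ 73^2 = 5329 ≡ 91
57^16 ≡ 91^2 = 8281 ≡ 36
57^32 ≡ 36^2 = 1296 ≡ 35
57^64 ≡ 35^2 = 1225 ≡ 61
90 = 64 + 16 + 8 + 2, so 57^90 ≡ 61·36·91·48 ≡ 89 (mod 97)
90^2 = 8100 ≡ 49
90^4 ≡ 49^2 = 2401 ≡ 73
90^8 ≡ 73^2 = 5329 ≡ 91
90^16 ≡ 91^2 = 8281 ≡ 36
90^32 ≡ 36^2 = 1296 ≡ 35
90^64 ≡ 35^2 = 1225 ≡ 61
95 = 64 + 16 + 8 + 4 + 2 + 1, so 90^95 ≡ 61·36·91·73·49·90 ≡ 83 (mod 97)
89·83 = 7387 ≡ 15 (mod 97)
70 ≠ 15, so verification fails.

does not verify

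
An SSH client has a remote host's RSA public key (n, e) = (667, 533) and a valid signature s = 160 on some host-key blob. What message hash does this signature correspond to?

160

s^2 ≡ 160^2 = 25600 ≡ 254
s^4 ≡ 254^2 = 64516 ≡ 484
s^8 ≡ 484^2 = 234256 ≡ 139
s^16 ≡ 139^2 = 19321 ≡ 645
s^32 ≡ 645^2 = 416025 ≡ 484
s^64 ≡ 484^2 = 234256 ≡ 139
s^128 ≡ 139^2 = 19321 ≡ 645
s^256 ≡ 645^2 = 416025 ≡ 484
s^512 ≡ 484^2 = 234256 ≡ 139
533 = 512 + 16 + 4 + 1, so s^533 ≡ 139·645·484·160 ≡ 160 (mod 667)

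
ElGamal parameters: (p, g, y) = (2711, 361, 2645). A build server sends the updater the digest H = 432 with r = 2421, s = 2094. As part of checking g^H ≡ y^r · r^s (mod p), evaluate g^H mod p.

1729

361^2 = 130321 ≡ 193
361^4 ≡ 193^2 = 37249 ≡ 2006
361^8 ≡ 2006^2 = 4024036 ≡ 912
361^16 ≡ 912^2 = 831744 ≡ 2178
361^32 ≡ 2178^2 = 4743684 ≡ 2145
361^64 ≡ 2145^2 = 4601025 ≡ 458
361^128 ≡ 458^2 = 209764 ≡ 1017
361^256 ≡ 1017^2 = 1034289 ≡ 1398
432 = 256 + 128 + 32 + 16, so 361^432 ≡ 1398·1017·2145·2178 ≡ 1729 (mod 2711)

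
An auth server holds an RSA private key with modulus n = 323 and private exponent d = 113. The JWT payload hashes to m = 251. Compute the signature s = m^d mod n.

m^113 mod 323 = 302

302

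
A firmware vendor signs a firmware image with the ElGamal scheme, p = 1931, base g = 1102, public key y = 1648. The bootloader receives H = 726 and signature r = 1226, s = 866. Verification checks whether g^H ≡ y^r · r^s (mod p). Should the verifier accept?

Left side g^H mod p:
1102^2 = 1214404 ≡ 1736
1102^4 ≡ 1736^2 = 3013696 ≡ 1336
1102^8 ≡ 1336^2 = 1784896 ≡ 652
1102^16 ≡ 652^2 = 425104 ≡ 284
1102^32 ≡ 284^2 = 80656 ≡ 1485
1102^64 ≡ 1485^2 = 2205225 ≡ 23
1102^128 ≡ 23^2 = 529
1102^256 ≡ 529^2 = 279841 ≡ 1777
1102^512 ≡ 1777^2 = 3157729 ≡ 544
726 = 512 + 128 + 64 + 16 + 4 + 2, so 1102^726 ≡ 544·529·23·284·1336·1736 ≡ 626 (mod 1931)
Right side y^r · r^s mod p:
1648^2 = 2715904 ≡ 918
1648^4 ≡ 918^2 = 842724 ≡ 808
1648^8 ≡ 808^2 = 652864 ≡ 186
1648^16 ≡ 186^2 = 34596 ≡ 1769
1648^32 ≡ 1769^2 = 3129361 ≡ 1141
1648^64 ≡ 1141^2 = 1301881 ≡ 387
1648^128 ≡ 387^2 = 149769 ≡ 1082
1648^256 ≡ 1082^2 = 1170724 ≡ 538
1648^512 ≡ 538^2 = 289444 ≡ 1725
1648^1024 ≡ 1725^2 = 2975625 ≡ 1885
1226 = 1024 + 128 + 64 + 8 + 2, so 1648^1226 ≡ 1885·1082·387·186·918 ≡ 847 (mod 1931)
1226^2 = 1503076 ≡ 758
1226^4 ≡ 758^2 = 574564 ≡ 1057
1226^8 ≡ 1057^2 = 1117249 ≡ 1131
1226^16 ≡ 1131^2 = 1279161 ≡ 839
1226^32 ≡ 839^2 = 703921 ≡ 1037
1226^64 ≡ 1037^2 = 1075369 ≡ 1733
1226^128 ≡ 1733^2 = 3003289 ≡ 584
1226^256 ≡ 584^2 = 341056 ≡ 1200
1226^512 ≡ 1200^2 = 1440000 ≡ 1405
866 = 512 + 256 + 64 + 32 + 2, so 1226^866 ≡ 1405·1200·1733·1037·758 ≡ 231 (mod 1931)
847·231 = 195657 ≡ 626 (mod 1931)
626 ≡ 626 (mod 1931), so the signature is genuine.

accept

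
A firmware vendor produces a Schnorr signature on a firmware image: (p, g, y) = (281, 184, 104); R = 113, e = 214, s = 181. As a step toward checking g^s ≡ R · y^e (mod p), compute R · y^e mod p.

269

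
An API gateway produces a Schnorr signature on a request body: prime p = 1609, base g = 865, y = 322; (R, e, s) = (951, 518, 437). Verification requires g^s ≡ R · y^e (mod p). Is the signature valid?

invalid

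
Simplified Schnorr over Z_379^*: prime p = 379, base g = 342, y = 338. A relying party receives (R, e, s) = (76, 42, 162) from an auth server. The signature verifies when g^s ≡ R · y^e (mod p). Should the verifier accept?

g^s mod p:
Squares mod 379: 342^1≡342, 342^2≡232, 342^4≡6, 342^8≡36, 342^16≡159, 342^32≡267, 342^64≡37, 342^128≡232
162 = 128 + 32 + 2, so 342^162 ≡ 232·267·232 ≡ 86 (mod 379)
R · y^e mod p:
Squares mod 379: 338^1≡338, 338^2≡165, 338^4≡316, 338^8≡179, 338^16≡205, 338^32≡335
42 = 32 + 8 + 2, so 338^42 ≡ 335·179·165 ≡ 51 (mod 379)
76·51 = 3876 ≡ 86 (mod 379)
86 ≡ 86 (mod 379); signature holds.

accept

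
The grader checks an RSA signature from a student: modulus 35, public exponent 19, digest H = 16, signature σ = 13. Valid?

no

σ^19 mod 35 = 27
The recovered value 27 does not match the digest 16.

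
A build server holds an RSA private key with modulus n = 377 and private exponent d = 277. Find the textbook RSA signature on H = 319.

Squares mod 377: H^1≡319, H^2≡348, H^4≡87, H^8≡29, H^16≡87, H^32≡29, H^64≡87, H^128≡29, H^256≡87
277 = 256 + 16 + 4 + 1, so H^277 ≡ 87·87·87·319 ≡ 319 (mod 377)

319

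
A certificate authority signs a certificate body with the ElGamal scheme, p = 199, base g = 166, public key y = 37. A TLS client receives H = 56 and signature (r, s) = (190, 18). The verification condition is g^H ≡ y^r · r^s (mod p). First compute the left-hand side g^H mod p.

166^2 = 27556 ≡ 94
166^4 ≡ 94^2 = 8836 ≡ 80
166^8 ≡ 80^2 = 6400 ≡ 32
166^16 ≡ 32^2 = 1024 ≡ 29
166^32 ≡ 29^2 = 841 ≡ 45
56 = 32 + 16 + 8, so 166^56 ≡ 45·29·32 ≡ 169 (mod 199)

169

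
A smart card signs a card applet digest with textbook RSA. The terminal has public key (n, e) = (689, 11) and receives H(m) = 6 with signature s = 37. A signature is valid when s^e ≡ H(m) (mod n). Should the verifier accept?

s^2 ≡ 37^2 = 1369 ≡ 680
s^4 ≡ 680^2 = 462400 ≡ 81
s^8 ≡ 81^2 = 6561 ≡ 360
11 = 8 + 2 + 1, so s^11 ≡ 360·680·37 ≡ 6 (mod 689)
s^11 mod 689 = 6 matches H(m).

accept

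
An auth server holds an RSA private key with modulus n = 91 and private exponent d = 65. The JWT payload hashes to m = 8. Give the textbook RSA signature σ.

8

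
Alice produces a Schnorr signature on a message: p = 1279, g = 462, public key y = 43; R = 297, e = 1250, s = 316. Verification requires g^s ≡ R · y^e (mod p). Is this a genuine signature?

genuine

g^s mod p:
Squares mod 1279: 462^1≡462, 462^2≡1130, 462^4≡458, 462^8≡8, 462^16≡64, 462^32≡259, 462^64≡573, 462^128≡905, 462^256≡465
316 = 256 + 32 + 16 + 8 + 4, so 462^316 ≡ 465·259·64·8·458 ≡ 942 (mod 1279)
R · y^e mod p:
Squares mod 1279: 43^1≡43, 43^2≡570, 43^4≡34, 43^8≡1156, 43^16≡1060, 43^32≡638, 43^64≡322, 43^128≡85, 43^256≡830, 43^512≡798, 43^1024≡1141
1250 = 1024 + 128 + 64 + 32 + 2, so 43^1250 ≡ 1141·85·322·638·570 ≡ 830 (mod 1279)
297·830 = 246510 ≡ 942 (mod 1279)
942 ≡ 942 (mod 1279); signature holds.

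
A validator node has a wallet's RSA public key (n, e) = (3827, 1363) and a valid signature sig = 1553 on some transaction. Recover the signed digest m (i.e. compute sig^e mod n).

2205

sig^2 ≡ 1553^2 = 2411809 ≡ 799
sig^4 ≡ 799^2 = 638401 ≡ 3119
sig^8 ≡ 3119^2 = 9728161 ≡ 3754
sig^16 ≡ 3754^2 = 14092516 ≡ 1502
sig^32 ≡ 1502^2 = 2256004 ≡ 1901
sig^64 ≡ 1901^2 = 3613801 ≡ 1113
sig^128 ≡ 1113^2 = 1238769 ≡ 2648
sig^256 ≡ 2648^2 = 7011904 ≡ 840
sig^512 ≡ 840^2 = 705600 ≡ 1432
sig^1024 ≡ 1432^2 = 2050624 ≡ 3179
1363 = 1024 + 256 + 64 + 16 + 2 + 1, so sig^1363 ≡ 3179·840·1113·1502·799·1553 ≡ 2205 (mod 3827)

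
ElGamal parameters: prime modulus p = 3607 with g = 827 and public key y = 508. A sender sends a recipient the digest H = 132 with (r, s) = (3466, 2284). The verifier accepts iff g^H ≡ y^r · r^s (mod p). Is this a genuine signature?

genuine

Left side g^H mod p:
827^2 = 683929 ≡ 2206
827^4 ≡ 2206^2 = 4866436 ≡ 593
827^8 ≡ 593^2 = 351649 ≡ 1770
827^16 ≡ 1770^2 = 3132900 ≡ 2024
827^32 ≡ 2024^2 = 4096576 ≡ 2631
827^64 ≡ 2631^2 = 6922161 ≡ 328
827^128 ≡ 328^2 = 107584 ≡ 2981
132 = 128 + 4, so 827^132 ≡ 2981·593 ≡ 303 (mod 3607)
Right side y^r · r^s mod p:
508^2 = 258064 ≡ 1967
508^4 ≡ 1967^2 = 3869089 ≡ 2385
508^8 ≡ 2385^2 = 5688225 ≡ 3593
508^16 ≡ 3593^2 = 12909649 ≡ 196
508^32 ≡ 196^2 = 38416 ≡ 2346
508^64 ≡ 2346^2 = 5503716 ≡ 3041
508^128 ≡ 3041^2 = 9247681 ≡ 2940
508^256 ≡ 2940^2 = 8643600 ≡ 1228
508^512 ≡ 1228^2 = 1507984 ≡ 258
508^1024 ≡ 258^2 = 66564 ≡ 1638
508^2048 ≡ 1638^2 = 2683044 ≡ 3043
3466 = 2048 + 1024 + 256 + 128 + 8 + 2, so 508^3466 ≡ 3043·1638·1228·2940·3593·1967 ≡ 2846 (mod 3607)
3466^2 = 12013156 ≡ 1846
3466^4 ≡ 1846^2 = 3407716 ≡ 2708
3466^8 ≡ 2708^2 = 7333264 ≡ 233
3466^16 ≡ 233^2 = 54289 ≡ 184
3466^32 ≡ 184^2 = 33856 ≡ 1393
3466^64 ≡ 1393^2 = 1940449 ≡ 3490
3466^128 ≡ 3490^2 = 12180100 ≡ 2868
3466^256 ≡ 2868^2 = 8225424 ≡ 1464
3466^512 ≡ 1464^2 = 2143296 ≡ 738
3466^1024 ≡ 738^2 = 544644 ≡ 3594
3466^2048 ≡ 3594^2 = 12916836 ≡ 169
2284 = 2048 + 128 + 64 + 32 + 8 + 4, so 3466^2284 ≡ 169·2868·3490·1393·233·2708 ≡ 47 (mod 3607)
2846·47 = 133762 ≡ 303 (mod 3607)
303 ≡ 303 (mod 3607), so the signature is genuine.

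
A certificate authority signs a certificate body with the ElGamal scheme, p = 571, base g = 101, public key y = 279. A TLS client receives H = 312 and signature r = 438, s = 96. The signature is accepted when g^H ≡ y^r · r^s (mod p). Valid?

Left side g^H mod p:
101^2 = 10201 ≡ 494
101^4 ≡ 494^2 = 244036 ≡ 219
101^8 ≡ 219^2 = 47961 ≡ 568
101^16 ≡ 568^2 = 322624 ≡ 9
101^32 ≡ 9^2 = 81
101^64 ≡ 81^2 = 6561 ≡ 280
101^128 ≡ 280^2 = 78400 ≡ 173
101^256 ≡ 173^2 = 29929 ≡ 237
312 = 256 + 32 + 16 + 8, so 101^312 ≡ 237·81·9·568 ≡ 149 (mod 571)
Right side y^r · r^s mod p:
279^2 = 77841 ≡ 185
279^4 ≡ 185^2 = 34225 ≡ 536
279^8 ≡ 536^2 = 287296 ≡ 83
279^16 ≡ 83^2 = 6889 ≡ 37
279^32 ≡ 37^2 = 1369 ≡ 227
279^64 ≡ 227^2 = 51529 ≡ 139
279^128 ≡ 139^2 = 19321 ≡ 478
279^256 ≡ 478^2 = 228484 ≡ 84
438 = 256 + 128 + 32 + 16 + 4 + 2, so 279^438 ≡ 84·478·227·37·536·185 ≡ 384 (mod 571)
438^2 = 191844 ≡ 559
438^4 ≡ 559^2 = 312481 ≡ 144
438^8 ≡ 144^2 = 20736 ≡ 180
438^16 ≡ 180^2 = 32400 ≡ 424
438^32 ≡ 424^2 = 179776 ≡ 482
438^64 ≡ 482^2 = 232324 ≡ 498
96 = 64 + 32, so 438^96 ≡ 498·482 ≡ 216 (mod 571)
384·216 = 82944 ≡ 149 (mod 571)
149 ≡ 149 (mod 571), so the signature is genuine.

yes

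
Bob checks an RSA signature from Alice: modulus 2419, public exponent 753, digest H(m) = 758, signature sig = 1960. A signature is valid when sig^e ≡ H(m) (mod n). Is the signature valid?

Squares mod 2419: sig^1≡1960, sig^2≡228, sig^4≡1185, sig^8≡1205, sig^16≡625, sig^32≡1166, sig^64≡78, sig^128≡1246, sig^256≡1937, sig^512≡100
753 = 512 + 128 + 64 + 32 + 16 + 1, so sig^753 ≡ 100·1246·78·1166·625·1960 ≡ 758 (mod 2419)
sig^753 mod 2419 = 758 matches H(m).

valid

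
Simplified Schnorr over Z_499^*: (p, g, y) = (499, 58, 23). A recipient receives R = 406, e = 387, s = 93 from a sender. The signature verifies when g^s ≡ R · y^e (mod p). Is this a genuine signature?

genuine

g^s mod p:
58^2 = 3364 ≡ 370
58^4 ≡ 370^2 = 136900 ≡ 174
58^8 ≡ 174^2 = 30276 ≡ 336
58^16 ≡ 336^2 = 112896 ≡ 122
58^32 ≡ 122^2 = 14884 ≡ 413
58^64 ≡ 413^2 = 170569 ≡ 410
93 = 64 + 16 + 8 + 4 + 1, so 58^93 ≡ 410·122·336·174·58 ≡ 389 (mod 499)
R · y^e mod p:
23^2 = 529 ≡ 30
23^4 ≡ 30^2 = 900 ≡ 401
23^8 ≡ 401^2 = 160801 ≡ 123
23^16 ≡ 123^2 = 15129 ≡ 159
23^32 ≡ 159^2 = 25281 ≡ 331
23^64 ≡ 331^2 = 109561 ≡ 280
23^128 ≡ 280^2 = 78400 ≡ 57
23^256 ≡ 57^2 = 3249 ≡ 255
387 = 256 + 128 + 2 + 1, so 23^387 ≡ 255·57·30·23 ≡ 248 (mod 499)
406·248 = 100688 ≡ 389 (mod 499)
389 ≡ 389 (mod 499); signature holds.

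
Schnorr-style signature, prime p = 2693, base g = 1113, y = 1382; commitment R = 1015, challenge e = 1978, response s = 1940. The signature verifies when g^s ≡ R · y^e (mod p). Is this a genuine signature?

genuine

g^s mod p:
1113^1940 mod 2693 = 2032
R · y^e mod p:
1382^1978 mod 2693 = 1119
1015·1119 = 1135785 ≡ 2032 (mod 2693)
2032 ≡ 2032 (mod 2693); signature holds.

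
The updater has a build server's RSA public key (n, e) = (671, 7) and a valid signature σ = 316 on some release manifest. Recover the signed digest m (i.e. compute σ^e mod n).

233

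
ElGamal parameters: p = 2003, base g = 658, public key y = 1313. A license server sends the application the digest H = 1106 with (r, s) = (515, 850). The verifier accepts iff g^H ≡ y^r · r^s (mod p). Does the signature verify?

does not verify

Left side g^H mod p:
Squares mod 2003: 658^1≡658, 658^2≡316, 658^4≡1709, 658^8≡307, 658^16≡108, 658^32≡1649, 658^64≡1130, 658^128≡989, 658^256≡657, 658^512≡1004, 658^1024≡507
1106 = 1024 + 64 + 16 + 2, so 658^1106 ≡ 507·1130·108·316 ≡ 2001 (mod 2003)
Right side y^r · r^s mod p:
Squares mod 2003: 1313^1≡1313, 1313^2≡1389, 1313^4≡432, 1313^8≡345, 1313^16≡848, 1313^32≡27, 1313^64≡729, 1313^128≡646, 1313^256≡692, 1313^512≡147
515 = 512 + 2 + 1, so 1313^515 ≡ 147·1389·1313 ≡ 744 (mod 2003)
Squares mod 2003: 515^1≡515, 515^2≡829, 515^4≡212, 515^8≡878, 515^16≡1732, 515^32≡1333, 515^64≡228, 515^128≡1909, 515^256≡824, 515^512≡1962
850 = 512 + 256 + 64 + 16 + 2, so 515^850 ≡ 1962·824·228·1732·829 ≡ 503 (mod 2003)
744·503 = 374232 ≡ 1674 (mod 2003)
2001 ≠ 1674, so verification fails.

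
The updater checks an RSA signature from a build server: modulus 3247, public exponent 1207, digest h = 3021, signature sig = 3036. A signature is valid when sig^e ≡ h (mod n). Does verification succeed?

sig^2 ≡ 3036^2 = 9217296 ≡ 2310
sig^4 ≡ 2310^2 = 5336100 ≡ 1279
sig^8 ≡ 1279^2 = 1635841 ≡ 2600
sig^16 ≡ 2600^2 = 6760000 ≡ 2993
sig^32 ≡ 2993^2 = 8958049 ≡ 2823
sig^64 ≡ 2823^2 = 7969329 ≡ 1191
sig^128 ≡ 1191^2 = 1418481 ≡ 2789
sig^256 ≡ 2789^2 = 7778521 ≡ 1956
sig^512 ≡ 1956^2 = 3825936 ≡ 970
sig^1024 ≡ 970^2 = 940900 ≡ 2517
1207 = 1024 + 128 + 32 + 16 + 4 + 2 + 1, so sig^1207 ≡ 2517·2789·2823·2993·1279·2310·3036 ≡ 226 (mod 3247)
226 ≠ 3021, so verification fails.

fails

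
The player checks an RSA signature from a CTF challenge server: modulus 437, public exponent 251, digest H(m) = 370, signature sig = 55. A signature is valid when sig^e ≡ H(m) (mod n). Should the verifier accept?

accept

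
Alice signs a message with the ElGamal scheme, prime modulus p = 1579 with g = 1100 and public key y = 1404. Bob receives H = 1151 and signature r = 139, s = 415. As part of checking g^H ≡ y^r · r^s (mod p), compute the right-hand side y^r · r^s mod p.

1490

Squares mod 1579: 1404^1≡1404, 1404^2≡624, 1404^4≡942, 1404^8≡1545, 1404^16≡1156, 1404^32≡502, 1404^64≡943, 1404^128≡272
139 = 128 + 8 + 2 + 1, so 1404^139 ≡ 272·1545·624·1404 ≡ 570 (mod 1579)
Squares mod 1579: 139^1≡139, 139^2≡373, 139^4≡177, 139^8≡1328, 139^16≡1420, 139^32≡17, 139^64≡289, 139^128≡1413, 139^256≡713
415 = 256 + 128 + 16 + 8 + 4 + 2 + 1, so 139^415 ≡ 713·1413·1420·1328·177·373·139 ≡ 1360 (mod 1579)
y^r · r^s ≡ 570·1360 = 775200 ≡ 1490 (mod 1579)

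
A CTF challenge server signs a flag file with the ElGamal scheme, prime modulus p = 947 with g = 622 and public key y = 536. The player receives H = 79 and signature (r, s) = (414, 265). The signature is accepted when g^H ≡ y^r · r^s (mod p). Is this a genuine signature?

forged

Left side g^H mod p:
622^2 = 386884 ≡ 508
622^4 ≡ 508^2 = 258064 ≡ 480
622^8 ≡ 480^2 = 230400 ≡ 279
622^16 ≡ 279^2 = 77841 ≡ 187
622^32 ≡ 187^2 = 34969 ≡ 877
622^64 ≡ 877^2 = 769129 ≡ 165
79 = 64 + 8 + 4 + 2 + 1, so 622^79 ≡ 165·279·480·508·622 ≡ 313 (mod 947)
Right side y^r · r^s mod p:
536^2 = 287296 ≡ 355
536^4 ≡ 355^2 = 126025 ≡ 74
536^8 ≡ 74^2 = 5476 ≡ 741
536^16 ≡ 741^2 = 549081 ≡ 768
536^32 ≡ 768^2 = 589824 ≡ 790
536^64 ≡ 790^2 = 624100 ≡ 27
536^128 ≡ 27^2 = 729
536^256 ≡ 729^2 = 531441 ≡ 174
414 = 256 + 128 + 16 + 8 + 4 + 2, so 536^414 ≡ 174·729·768·741·74·355 ≡ 31 (mod 947)
414^2 = 171396 ≡ 936
414^4 ≡ 936^2 = 876096 ≡ 121
414^8 ≡ 121^2 = 14641 ≡ 436
414^16 ≡ 436^2 = 190096 ≡ 696
414^32 ≡ 696^2 = 484416 ≡ 499
414^64 ≡ 499^2 = 249001 ≡ 887
414^128 ≡ 887^2 = 786769 ≡ 759
414^256 ≡ 759^2 = 576081 ≡ 305
265 = 256 + 8 + 1, so 414^265 ≡ 305·436·414 ≡ 822 (mod 947)
31·822 = 25482 ≡ 860 (mod 947)
313 ≠ 860, so verification fails.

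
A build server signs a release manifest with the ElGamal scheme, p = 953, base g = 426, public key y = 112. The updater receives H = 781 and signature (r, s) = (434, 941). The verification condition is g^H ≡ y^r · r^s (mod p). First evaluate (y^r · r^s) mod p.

653

112^434 mod 953 = 889
434^941 mod 953 = 779
y^r · r^s ≡ 889·779 = 692531 ≡ 653 (mod 953)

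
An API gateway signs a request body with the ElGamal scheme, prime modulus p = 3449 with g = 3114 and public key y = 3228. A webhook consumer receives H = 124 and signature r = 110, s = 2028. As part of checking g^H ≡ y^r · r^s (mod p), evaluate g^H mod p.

Squares mod 3449: 3114^1≡3114, 3114^2≡1857, 3114^4≡2898, 3114^8≡89, 3114^16≡1023, 3114^32≡1482, 3114^64≡2760
124 = 64 + 32 + 16 + 8 + 4, so 3114^124 ≡ 2760·1482·1023·89·2898 ≡ 165 (mod 3449)

165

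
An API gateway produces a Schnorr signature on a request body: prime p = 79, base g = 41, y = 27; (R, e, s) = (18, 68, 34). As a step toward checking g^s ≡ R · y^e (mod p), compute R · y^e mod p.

27^2 = 729 ≡ 18
27^4 ≡ 18^2 = 324 ≡ 8
27^8 ≡ 8^2 = 64
27^16 ≡ 64^2 = 4096 ≡ 67
27^32 ≡ 67^2 = 4489 ≡ 65
27^64 ≡ 65^2 = 4225 ≡ 38
68 = 64 + 4, so 27^68 ≡ 38·8 ≡ 67 (mod 79)
R · y^e ≡ 18·67 = 1206 ≡ 21 (mod 79)

21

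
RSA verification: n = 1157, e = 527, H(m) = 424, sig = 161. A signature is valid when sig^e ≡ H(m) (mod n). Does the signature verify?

verifies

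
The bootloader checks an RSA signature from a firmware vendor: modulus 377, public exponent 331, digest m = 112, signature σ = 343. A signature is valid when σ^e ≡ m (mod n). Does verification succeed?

passes

σ^2 ≡ 343^2 = 117649 ≡ 25
σ^4 ≡ 25^2 = 625 ≡ 248
σ^8 ≡ 248^2 = 61504 ≡ 53
σ^16 ≡ 53^2 = 2809 ≡ 170
σ^32 ≡ 170^2 = 28900 ≡ 248
σ^64 ≡ 248^2 = 61504 ≡ 53
σ^128 ≡ 53^2 = 2809 ≡ 170
σ^256 ≡ 170^2 = 28900 ≡ 248
331 = 256 + 64 + 8 + 2 + 1, so σ^331 ≡ 248·53·53·25·343 ≡ 112 (mod 377)
112 = m, so the signature checks out.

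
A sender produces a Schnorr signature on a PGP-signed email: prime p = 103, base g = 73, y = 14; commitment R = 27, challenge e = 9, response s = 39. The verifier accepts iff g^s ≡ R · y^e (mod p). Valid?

g^s mod p:
Squares mod 103: 73^1≡73, 73^2≡76, 73^4≡8, 73^8≡64, 73^16≡79, 73^32≡61
39 = 32 + 4 + 2 + 1, so 73^39 ≡ 61·8·76·73 ≡ 69 (mod 103)
R · y^e mod p:
Squares mod 103: 14^1≡14, 14^2≡93, 14^4≡100, 14^8≡9
9 = 8 + 1, so 14^9 ≡ 9·14 ≡ 23 (mod 103)
27·23 = 621 ≡ 3 (mod 103)
69 ≠ 3; the check fails.

no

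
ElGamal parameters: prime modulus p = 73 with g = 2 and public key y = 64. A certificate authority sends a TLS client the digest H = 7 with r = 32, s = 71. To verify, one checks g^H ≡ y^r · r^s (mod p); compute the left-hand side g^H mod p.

2^2 = 4
2^4 ≡ 4^2 = 16
7 = 4 + 2 + 1, so 2^7 ≡ 16·4·2 ≡ 55 (mod 73)

55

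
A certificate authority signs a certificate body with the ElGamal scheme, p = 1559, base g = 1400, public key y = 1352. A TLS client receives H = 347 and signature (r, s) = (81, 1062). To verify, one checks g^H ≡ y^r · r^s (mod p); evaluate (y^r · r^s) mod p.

1352^2 = 1827904 ≡ 756
1352^4 ≡ 756^2 = 571536 ≡ 942
1352^8 ≡ 942^2 = 887364 ≡ 293
1352^16 ≡ 293^2 = 85849 ≡ 104
1352^32 ≡ 104^2 = 10816 ≡ 1462
1352^64 ≡ 1462^2 = 2137444 ≡ 55
81 = 64 + 16 + 1, so 1352^81 ≡ 55·104·1352 ≡ 800 (mod 1559)
81^2 = 6561 ≡ 325
81^4 ≡ 325^2 = 105625 ≡ 1172
81^8 ≡ 1172^2 = 1373584 ≡ 105
81^16 ≡ 105^2 = 11025 ≡ 112
81^32 ≡ 112^2 = 12544 ≡ 72
81^64 ≡ 72^2 = 5184 ≡ 507
81^128 ≡ 507^2 = 257049 ≡ 1373
81^256 ≡ 1373^2 = 1885129 ≡ 298
81^512 ≡ 298^2 = 88804 ≡ 1500
81^1024 ≡ 1500^2 = 2250000 ≡ 363
1062 = 1024 + 32 + 4 + 2, so 81^1062 ≡ 363·72·1172·325 ≡ 553 (mod 1559)
y^r · r^s ≡ 800·553 = 442400 ≡ 1203 (mod 1559)

1203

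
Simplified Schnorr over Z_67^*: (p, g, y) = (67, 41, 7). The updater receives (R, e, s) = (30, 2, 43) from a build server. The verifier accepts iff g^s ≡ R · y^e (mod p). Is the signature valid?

valid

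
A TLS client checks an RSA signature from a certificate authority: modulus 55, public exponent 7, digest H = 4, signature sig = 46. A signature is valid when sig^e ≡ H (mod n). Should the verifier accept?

reject

Squares mod 55: sig^1≡46, sig^2≡26, sig^4≡16
7 = 4 + 2 + 1, so sig^7 ≡ 16·26·46 ≡ 51 (mod 55)
51 ≠ 4, so verification fails.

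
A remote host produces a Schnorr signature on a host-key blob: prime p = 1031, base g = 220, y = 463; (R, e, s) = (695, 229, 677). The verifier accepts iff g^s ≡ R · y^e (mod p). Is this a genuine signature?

g^s mod p:
Squares mod 1031: 220^1≡220, 220^2≡974, 220^4≡156, 220^8≡623, 220^16≡473, 220^32≡2, 220^64≡4, 220^128≡16, 220^256≡256, 220^512≡583
677 = 512 + 128 + 32 + 4 + 1, so 220^677 ≡ 583·16·2·156·220 ≡ 238 (mod 1031)
R · y^e mod p:
Squares mod 1031: 463^1≡463, 463^2≡952, 463^4≡55, 463^8≡963, 463^16≡500, 463^32≡498, 463^64≡564, 463^128≡548
229 = 128 + 64 + 32 + 4 + 1, so 463^229 ≡ 548·564·498·55·463 ≡ 300 (mod 1031)
695·300 = 208500 ≡ 238 (mod 1031)
238 ≡ 238 (mod 1031); signature holds.

genuine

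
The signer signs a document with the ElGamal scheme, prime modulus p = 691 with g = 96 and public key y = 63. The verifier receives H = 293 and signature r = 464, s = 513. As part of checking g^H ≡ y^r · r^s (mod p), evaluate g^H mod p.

Squares mod 691: 96^1≡96, 96^2≡233, 96^4≡391, 96^8≡170, 96^16≡569, 96^32≡373, 96^64≡238, 96^128≡673, 96^256≡324
293 = 256 + 32 + 4 + 1, so 96^293 ≡ 324·373·391·96 ≡ 378 (mod 691)

378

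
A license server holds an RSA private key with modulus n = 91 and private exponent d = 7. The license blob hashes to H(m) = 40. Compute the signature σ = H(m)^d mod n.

(H(m))^2 ≡ 40^2 = 1600 ≡ 53
(H(m))^4 ≡ 53^2 = 2809 ≡ 79
7 = 4 + 2 + 1, so (H(m))^7 ≡ 79·53·40 ≡ 40 (mod 91)

40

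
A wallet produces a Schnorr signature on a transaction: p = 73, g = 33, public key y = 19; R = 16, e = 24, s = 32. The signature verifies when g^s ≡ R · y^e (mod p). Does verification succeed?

passes

g^s mod p:
33^2 = 1089 ≡ 67
33^4 ≡ 67^2 = 4489 ≡ 36
33^8 ≡ 36^2 = 1296 ≡ 55
33^16 ≡ 55^2 = 3025 ≡ 32
33^32 ≡ 32^2 = 1024 ≡ 2
R · y^e mod p:
19^2 = 361 ≡ 69
19^4 ≡ 69^2 = 4761 ≡ 16
19^8 ≡ 16^2 = 256 ≡ 37
19^16 ≡ 37^2 = 1369 ≡ 55
24 = 16 + 8, so 19^24 ≡ 55·37 ≡ 64 (mod 73)
16·64 = 1024 ≡ 2 (mod 73)
2 ≡ 2 (mod 73); signature holds.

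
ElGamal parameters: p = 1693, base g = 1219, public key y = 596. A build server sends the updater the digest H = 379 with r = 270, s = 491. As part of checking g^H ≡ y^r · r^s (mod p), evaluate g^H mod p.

379

1219^379 mod 1693 = 379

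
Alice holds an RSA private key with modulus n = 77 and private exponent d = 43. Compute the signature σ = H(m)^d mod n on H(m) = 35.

63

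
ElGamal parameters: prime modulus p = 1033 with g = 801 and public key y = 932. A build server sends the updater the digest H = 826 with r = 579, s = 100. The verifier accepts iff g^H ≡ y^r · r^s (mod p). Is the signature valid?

Left side g^H mod p:
801^2 = 641601 ≡ 108
801^4 ≡ 108^2 = 11664 ≡ 301
801^8 ≡ 301^2 = 90601 ≡ 730
801^16 ≡ 730^2 = 532900 ≡ 905
801^32 ≡ 905^2 = 819025 ≡ 889
801^64 ≡ 889^2 = 790321 ≡ 76
801^128 ≡ 76^2 = 5776 ≡ 611
801^256 ≡ 611^2 = 373321 ≡ 408
801^512 ≡ 408^2 = 166464 ≡ 151
826 = 512 + 256 + 32 + 16 + 8 + 2, so 801^826 ≡ 151·408·889·905·730·108 ≡ 504 (mod 1033)
Right side y^r · r^s mod p:
932^2 = 868624 ≡ 904
932^4 ≡ 904^2 = 817216 ≡ 113
932^8 ≡ 113^2 = 12769 ≡ 373
932^16 ≡ 373^2 = 139129 ≡ 707
932^32 ≡ 707^2 = 499849 ≡ 910
932^64 ≡ 910^2 = 828100 ≡ 667
932^128 ≡ 667^2 = 444889 ≡ 699
932^256 ≡ 699^2 = 488601 ≡ 1025
932^512 ≡ 1025^2 = 1050625 ≡ 64
579 = 512 + 64 + 2 + 1, so 932^579 ≡ 64·667·904·932 ≡ 290 (mod 1033)
579^2 = 335241 ≡ 549
579^4 ≡ 549^2 = 301401 ≡ 798
579^8 ≡ 798^2 = 636804 ≡ 476
579^16 ≡ 476^2 = 226576 ≡ 349
579^32 ≡ 349^2 = 121801 ≡ 940
579^64 ≡ 940^2 = 883600 ≡ 385
100 = 64 + 32 + 4, so 579^100 ≡ 385·940·798 ≡ 390 (mod 1033)
290·390 = 113100 ≡ 503 (mod 1033)
504 ≠ 503, so verification fails.

invalid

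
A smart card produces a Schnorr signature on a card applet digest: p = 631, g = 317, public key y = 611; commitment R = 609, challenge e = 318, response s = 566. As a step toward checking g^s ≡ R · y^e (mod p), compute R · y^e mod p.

49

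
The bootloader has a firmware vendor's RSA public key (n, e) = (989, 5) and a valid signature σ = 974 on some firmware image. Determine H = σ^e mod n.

177

σ^2 ≡ 974^2 = 948676 ≡ 225
σ^4 ≡ 225^2 = 50625 ≡ 186
5 = 4 + 1, so σ^5 ≡ 186·974 ≡ 177 (mod 989)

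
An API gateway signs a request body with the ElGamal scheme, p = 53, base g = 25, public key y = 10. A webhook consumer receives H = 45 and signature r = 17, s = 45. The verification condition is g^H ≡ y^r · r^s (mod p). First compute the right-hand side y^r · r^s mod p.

6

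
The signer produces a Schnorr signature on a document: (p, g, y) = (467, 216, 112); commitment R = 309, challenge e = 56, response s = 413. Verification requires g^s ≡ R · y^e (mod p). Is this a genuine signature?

g^s mod p:
216^413 mod 467 = 195
R · y^e mod p:
112^56 mod 467 = 250
309·250 = 77250 ≡ 195 (mod 467)
195 ≡ 195 (mod 467); signature holds.

genuine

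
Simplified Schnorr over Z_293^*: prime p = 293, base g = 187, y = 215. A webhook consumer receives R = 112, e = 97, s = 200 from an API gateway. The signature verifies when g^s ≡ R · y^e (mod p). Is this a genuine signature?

g^s mod p:
187^2 = 34969 ≡ 102
187^4 ≡ 102^2 = 10404 ≡ 149
187^8 ≡ 149^2 = 22201 ≡ 226
187^16 ≡ 226^2 = 51076 ≡ 94
187^32 ≡ 94^2 = 8836 ≡ 46
187^64 ≡ 46^2 = 2116 ≡ 65
187^128 ≡ 65^2 = 4225 ≡ 123
200 = 128 + 64 + 8, so 187^200 ≡ 123·65·226 ≡ 232 (mod 293)
R · y^e mod p:
215^2 = 46225 ≡ 224
215^4 ≡ 224^2 = 50176 ≡ 73
215^8 ≡ 73^2 = 5329 ≡ 55
215^16 ≡ 55^2 = 3025 ≡ 95
215^32 ≡ 95^2 = 9025 ≡ 235
215^64 ≡ 235^2 = 55225 ≡ 141
97 = 64 + 32 + 1, so 215^97 ≡ 141·235·215 ≡ 23 (mod 293)
112·23 = 2576 ≡ 232 (mod 293)
232 ≡ 232 (mod 293); signature holds.

genuine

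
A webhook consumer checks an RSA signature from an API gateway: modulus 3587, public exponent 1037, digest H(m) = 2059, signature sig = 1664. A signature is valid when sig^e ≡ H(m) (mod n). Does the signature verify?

verifies

Squares mod 3587: sig^1≡1664, sig^2≡3319, sig^4≡84, sig^8≡3469, sig^16≡3163, sig^32≡426, sig^64≡2126, sig^128≡256, sig^256≡970, sig^512≡1106, sig^1024≡69
1037 = 1024 + 8 + 4 + 1, so sig^1037 ≡ 69·3469·84·1664 ≡ 2059 (mod 3587)
2059 = H(m), so the signature checks out.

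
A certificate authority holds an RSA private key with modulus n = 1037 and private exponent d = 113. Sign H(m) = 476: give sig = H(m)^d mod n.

289

(H(m))^2 ≡ 476^2 = 226576 ≡ 510
(H(m))^4 ≡ 510^2 = 260100 ≡ 850
(H(m))^8 ≡ 850^2 = 722500 ≡ 748
(H(m))^16 ≡ 748^2 = 559504 ≡ 561
(H(m))^32 ≡ 561^2 = 314721 ≡ 510
(H(m))^64 ≡ 510^2 = 260100 ≡ 850
113 = 64 + 32 + 16 + 1, so (H(m))^113 ≡ 850·510·561·476 ≡ 289 (mod 1037)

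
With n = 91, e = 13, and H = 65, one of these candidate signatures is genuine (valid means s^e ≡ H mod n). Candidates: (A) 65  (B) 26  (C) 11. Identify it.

A

Candidate A: Squares mod 91: 65^1≡65, 65^2≡39, 65^4≡65, 65^8≡39; 13 = 8 + 4 + 1, so 65^13 ≡ 39·65·65 ≡ 65 (mod 91)
  → matches H = 65
Candidate B: Squares mod 91: 26^1≡26, 26^2≡39, 26^4≡65, 26^8≡39; 13 = 8 + 4 + 1, so 26^13 ≡ 39·65·26 ≡ 26 (mod 91)
Candidate C: Squares mod 91: 11^1≡11, 11^2≡30, 11^4≡81, 11^8≡9; 13 = 8 + 4 + 1, so 11^13 ≡ 9·81·11 ≡ 11 (mod 91)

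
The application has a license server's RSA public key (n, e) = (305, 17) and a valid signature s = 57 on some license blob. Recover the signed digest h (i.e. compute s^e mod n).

s^2 ≡ 57^2 = 3249 ≡ 199
s^4 ≡ 199^2 = 39601 ≡ 256
s^8 ≡ 256^2 = 65536 ≡ 266
s^16 ≡ 266^2 = 70756 ≡ 301
17 = 16 + 1, so s^17 ≡ 301·57 ≡ 77 (mod 305)

77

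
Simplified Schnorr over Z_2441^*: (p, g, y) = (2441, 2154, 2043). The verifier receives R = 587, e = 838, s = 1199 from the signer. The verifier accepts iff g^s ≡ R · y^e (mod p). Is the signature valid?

valid

g^s mod p:
2154^1199 mod 2441 = 1148
R · y^e mod p:
2043^838 mod 2441 = 1158
587·1158 = 679746 ≡ 1148 (mod 2441)
1148 ≡ 1148 (mod 2441); signature holds.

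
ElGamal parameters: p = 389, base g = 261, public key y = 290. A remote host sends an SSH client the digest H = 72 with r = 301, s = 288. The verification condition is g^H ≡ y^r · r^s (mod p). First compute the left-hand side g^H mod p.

65

261^72 mod 389 = 65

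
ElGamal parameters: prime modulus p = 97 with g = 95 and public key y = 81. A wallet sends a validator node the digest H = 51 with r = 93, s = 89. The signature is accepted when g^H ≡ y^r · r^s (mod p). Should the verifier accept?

Left side g^H mod p:
95^2 = 9025 ≡ 4
95^4 ≡ 4^2 = 16
95^8 ≡ 16^2 = 256 ≡ 62
95^16 ≡ 62^2 = 3844 ≡ 61
95^32 ≡ 61^2 = 3721 ≡ 35
51 = 32 + 16 + 2 + 1, so 95^51 ≡ 35·61·4·95 ≡ 89 (mod 97)
Right side y^r · r^s mod p:
81^2 = 6561 ≡ 62
81^4 ≡ 62^2 = 3844 ≡ 61
81^8 ≡ 61^2 = 3721 ≡ 35
81^16 ≡ 35^2 = 1225 ≡ 61
81^32 ≡ 61^2 = 3721 ≡ 35
81^64 ≡ 35^2 = 1225 ≡ 61
93 = 64 + 16 + 8 + 4 + 1, so 81^93 ≡ 61·61·35·61·81 ≡ 22 (mod 97)
93^2 = 8649 ≡ 16
93^4 ≡ 16^2 = 256 ≡ 62
93^8 ≡ 62^2 = 3844 ≡ 61
93^16 ≡ 61^2 = 3721 ≡ 35
93^32 ≡ 35^2 = 1225 ≡ 61
93^64 ≡ 61^2 = 3721 ≡ 35
89 = 64 + 16 + 8 + 1, so 93^89 ≡ 35·35·61·93 ≡ 54 (mod 97)
22·54 = 1188 ≡ 24 (mod 97)
89 ≠ 24, so verification fails.

reject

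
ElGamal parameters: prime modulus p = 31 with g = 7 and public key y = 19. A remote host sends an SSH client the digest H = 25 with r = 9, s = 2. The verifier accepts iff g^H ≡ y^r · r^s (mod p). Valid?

yes

Left side g^H mod p:
Squares mod 31: 7^1≡7, 7^2≡18, 7^4≡14, 7^8≡10, 7^16≡7
25 = 16 + 8 + 1, so 7^25 ≡ 7·10·7 ≡ 25 (mod 31)
Right side y^r · r^s mod p:
Squares mod 31: 19^1≡19, 19^2≡20, 19^4≡28, 19^8≡9
9 = 8 + 1, so 19^9 ≡ 9·19 ≡ 16 (mod 31)
Squares mod 31: 9^1≡9, 9^2≡19
9^2 ≡ 19 (mod 31)
16·19 = 304 ≡ 25 (mod 31)
25 ≡ 25 (mod 31), so the signature is genuine.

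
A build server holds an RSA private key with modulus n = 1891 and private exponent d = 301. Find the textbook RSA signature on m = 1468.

1468

m^2 ≡ 1468^2 = 2155024 ≡ 1175
m^4 ≡ 1175^2 = 1380625 ≡ 195
m^8 ≡ 195^2 = 38025 ≡ 205
m^16 ≡ 205^2 = 42025 ≡ 423
m^32 ≡ 423^2 = 178929 ≡ 1175
m^64 ≡ 1175^2 = 1380625 ≡ 195
m^128 ≡ 195^2 = 38025 ≡ 205
m^256 ≡ 205^2 = 42025 ≡ 423
301 = 256 + 32 + 8 + 4 + 1, so m^301 ≡ 423·1175·205·195·1468 ≡ 1468 (mod 1891)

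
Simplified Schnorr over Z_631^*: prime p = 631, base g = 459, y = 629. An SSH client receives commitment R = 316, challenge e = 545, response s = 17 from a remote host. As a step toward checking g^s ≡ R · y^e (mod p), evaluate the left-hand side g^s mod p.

615

459^17 mod 631 = 615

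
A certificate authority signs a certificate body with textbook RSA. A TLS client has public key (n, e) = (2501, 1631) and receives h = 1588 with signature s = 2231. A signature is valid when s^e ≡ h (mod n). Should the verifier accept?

s^2 ≡ 2231^2 = 4977361 ≡ 371
s^4 ≡ 371^2 = 137641 ≡ 86
s^8 ≡ 86^2 = 7396 ≡ 2394
s^16 ≡ 2394^2 = 5731236 ≡ 1445
s^32 ≡ 1445^2 = 2088025 ≡ 2191
s^64 ≡ 2191^2 = 4800481 ≡ 1062
s^128 ≡ 1062^2 = 1127844 ≡ 2394
s^256 ≡ 2394^2 = 5731236 ≡ 1445
s^512 ≡ 1445^2 = 2088025 ≡ 2191
s^1024 ≡ 2191^2 = 4800481 ≡ 1062
1631 = 1024 + 512 + 64 + 16 + 8 + 4 + 2 + 1, so s^1631 ≡ 1062·2191·1062·1445·2394·86·371·2231 ≡ 1588 (mod 2501)
Since 1588 equals the digest 1588, verification succeeds.

accept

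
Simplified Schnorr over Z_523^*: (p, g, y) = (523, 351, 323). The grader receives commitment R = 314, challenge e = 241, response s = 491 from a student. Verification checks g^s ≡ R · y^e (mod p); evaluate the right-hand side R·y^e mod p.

242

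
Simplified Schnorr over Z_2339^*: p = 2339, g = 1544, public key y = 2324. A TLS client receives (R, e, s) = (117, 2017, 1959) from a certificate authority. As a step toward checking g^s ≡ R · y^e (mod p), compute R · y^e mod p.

986

2324^2 = 5400976 ≡ 225
2324^4 ≡ 225^2 = 50625 ≡ 1506
2324^8 ≡ 1506^2 = 2268036 ≡ 1545
2324^16 ≡ 1545^2 = 2387025 ≡ 1245
2324^32 ≡ 1245^2 = 1550025 ≡ 1607
2324^64 ≡ 1607^2 = 2582449 ≡ 193
2324^128 ≡ 193^2 = 37249 ≡ 2164
2324^256 ≡ 2164^2 = 4682896 ≡ 218
2324^512 ≡ 218^2 = 47524 ≡ 744
2324^1024 ≡ 744^2 = 553536 ≡ 1532
2017 = 1024 + 512 + 256 + 128 + 64 + 32 + 1, so 2324^2017 ≡ 1532·744·218·2164·193·1607·2324 ≡ 1008 (mod 2339)
R · y^e ≡ 117·1008 = 117936 ≡ 986 (mod 2339)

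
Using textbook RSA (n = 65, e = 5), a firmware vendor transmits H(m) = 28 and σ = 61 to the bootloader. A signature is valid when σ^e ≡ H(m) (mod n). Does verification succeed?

fails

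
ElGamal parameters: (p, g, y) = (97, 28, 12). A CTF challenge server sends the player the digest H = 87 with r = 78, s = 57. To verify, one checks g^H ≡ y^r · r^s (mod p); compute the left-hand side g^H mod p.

28^2 = 784 ≡ 8
28^4 ≡ 8^2 = 64
28^8 ≡ 64^2 = 4096 ≡ 22
28^16 ≡ 22^2 = 484 ≡ 96
28^32 ≡ 96^2 = 9216 ≡ 1
28^64 ≡ 1^2 = 1
87 = 64 + 16 + 4 + 2 + 1, so 28^87 ≡ 1·96·64·8·28 ≡ 20 (mod 97)

20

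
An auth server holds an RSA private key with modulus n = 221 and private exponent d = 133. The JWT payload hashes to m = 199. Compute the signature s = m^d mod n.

173

m^2 ≡ 199^2 = 39601 ≡ 42
m^4 ≡ 42^2 = 1764 ≡ 217
m^8 ≡ 217^2 = 47089 ≡ 16
m^16 ≡ 16^2 = 256 ≡ 35
m^32 ≡ 35^2 = 1225 ≡ 120
m^64 ≡ 120^2 = 14400 ≡ 35
m^128 ≡ 35^2 = 1225 ≡ 120
133 = 128 + 4 + 1, so m^133 ≡ 120·217·199 ≡ 173 (mod 221)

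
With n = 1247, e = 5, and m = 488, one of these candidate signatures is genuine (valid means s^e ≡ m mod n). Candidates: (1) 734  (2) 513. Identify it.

Candidate 1: 734^2 = 538756 ≡ 52; 734^4 ≡ 52^2 = 2704 ≡ 210; 5 = 4 + 1, so 734^5 ≡ 210·734 ≡ 759 (mod 1247)
Candidate 2: 513^2 = 263169 ≡ 52; 513^4 ≡ 52^2 = 2704 ≡ 210; 5 = 4 + 1, so 513^5 ≡ 210·513 ≡ 488 (mod 1247)
  → matches m = 488

2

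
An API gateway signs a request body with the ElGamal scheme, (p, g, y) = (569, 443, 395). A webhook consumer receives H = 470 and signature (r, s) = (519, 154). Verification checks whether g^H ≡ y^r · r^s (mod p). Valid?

no

Left side g^H mod p:
443^470 mod 569 = 500
Right side y^r · r^s mod p:
395^519 mod 569 = 82
519^154 mod 569 = 49
82·49 = 4018 ≡ 35 (mod 569)
500 ≠ 35, so verification fails.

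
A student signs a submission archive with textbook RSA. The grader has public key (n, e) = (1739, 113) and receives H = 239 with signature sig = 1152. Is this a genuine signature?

genuine

Squares mod 1739: sig^1≡1152, sig^2≡247, sig^4≡144, sig^8≡1607, sig^16≡34, sig^32≡1156, sig^64≡784
113 = 64 + 32 + 16 + 1, so sig^113 ≡ 784·1156·34·1152 ≡ 239 (mod 1739)
sig^113 mod 1739 = 239 matches H.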